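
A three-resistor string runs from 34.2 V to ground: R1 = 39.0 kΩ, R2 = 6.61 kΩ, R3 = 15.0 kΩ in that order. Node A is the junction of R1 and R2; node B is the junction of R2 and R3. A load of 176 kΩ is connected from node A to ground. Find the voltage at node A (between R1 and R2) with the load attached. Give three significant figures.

V ≈ 11.3 V

Below node A the series string R2+R3 = 21.61 kΩ sits in parallel with the 176 kΩ load: 19.25 kΩ.
V_A = 34.2 × 19.25/(39.0 + 19.25) = 11.3 V.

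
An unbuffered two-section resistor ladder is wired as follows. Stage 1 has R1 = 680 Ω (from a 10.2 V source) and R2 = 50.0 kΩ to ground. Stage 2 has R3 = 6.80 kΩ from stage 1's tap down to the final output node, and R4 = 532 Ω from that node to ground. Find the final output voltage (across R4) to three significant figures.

V_out ≈ 0.669 V

Stage 2 presents R3+R4 = 7332 Ω as a load on stage 1's tap.
Stage 1's lower leg becomes R2‖(R3+R4) = 6394 Ω, so V_mid = 10.2 × 6394/7074 = 9.220 V.
Stage 2 is itself unloaded: V_out = V_mid × R4/(R3+R4) = 9.220 × 532/7332 = 0.669 V.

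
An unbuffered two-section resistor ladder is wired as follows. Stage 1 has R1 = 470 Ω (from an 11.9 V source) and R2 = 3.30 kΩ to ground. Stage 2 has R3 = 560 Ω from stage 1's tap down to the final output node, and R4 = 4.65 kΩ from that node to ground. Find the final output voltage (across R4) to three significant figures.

Stage 2 presents R3+R4 = 5210 Ω as a load on stage 1's tap.
Stage 1's lower leg becomes R2‖(R3+R4) = 2020 Ω, so V_mid = 11.9 × 2020/2490 = 9.654 V.
Stage 2 is itself unloaded: V_out = V_mid × R4/(R3+R4) = 9.654 × 4650/5210 = 8.62 V.

V_out ≈ 8.62 V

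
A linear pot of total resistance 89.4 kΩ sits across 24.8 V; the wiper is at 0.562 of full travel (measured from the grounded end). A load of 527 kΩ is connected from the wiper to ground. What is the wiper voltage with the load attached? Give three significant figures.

V ≈ 13.4 V

The wiper splits the pot into (1−α)R = 39.16 kΩ above and αR = 50.24 kΩ below.
Lower section ‖ load = 45.87 kΩ.
V_wiper = 24.8 × 45.87/(39.16 + 45.87) = 13.4 V.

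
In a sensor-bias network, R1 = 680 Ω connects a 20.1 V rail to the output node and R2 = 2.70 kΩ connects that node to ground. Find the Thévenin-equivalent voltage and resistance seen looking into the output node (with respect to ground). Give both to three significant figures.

V_th is the open-circuit tap voltage: 20.1 × 2700/(680 + 2700) = 16.1 V.
With the supply zeroed, R1 and R2 appear in parallel from the tap: R_th = R1‖R2 = (680 × 2700)/3380 = 543 Ω.

V_th = 16.1 V, R_th = 543 Ω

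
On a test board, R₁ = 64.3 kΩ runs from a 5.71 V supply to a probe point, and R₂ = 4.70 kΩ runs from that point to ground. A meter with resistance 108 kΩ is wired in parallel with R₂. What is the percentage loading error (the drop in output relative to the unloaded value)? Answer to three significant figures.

The divider's output (Thévenin) resistance is R₁‖R₂ = 4.380 kΩ.
Fractional drop under load = R_th/(R_th + R_L) = 4.380 / (4.380 + 108) = 0.03897.
So the output falls by 3.90 %.

3.90 %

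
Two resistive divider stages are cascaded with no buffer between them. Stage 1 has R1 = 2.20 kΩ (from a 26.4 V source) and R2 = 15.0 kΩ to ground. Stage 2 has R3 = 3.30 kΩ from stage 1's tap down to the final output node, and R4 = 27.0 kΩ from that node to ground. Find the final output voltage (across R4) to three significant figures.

V_out ≈ 19.3 V

Stage 2 presents R3+R4 = 30.30 kΩ as a load on stage 1's tap.
Stage 1's lower leg becomes R2‖(R3+R4) = 10.03 kΩ, so V_mid = 26.4 × 10.03/12.23 = 21.65 V.
Stage 2 is itself unloaded: V_out = V_mid × R4/(R3+R4) = 21.65 × 27.0/30.30 = 19.3 V.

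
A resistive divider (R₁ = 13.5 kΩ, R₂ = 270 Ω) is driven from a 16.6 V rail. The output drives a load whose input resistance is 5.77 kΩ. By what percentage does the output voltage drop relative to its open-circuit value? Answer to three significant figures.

The divider's output (Thévenin) resistance is R₁‖R₂ = 264.7 Ω.
Fractional drop under load = R_th/(R_th + R_L) = 264.7 / (264.7 + 5770) = 0.04386.
So the output falls by 4.39 %.

4.39 %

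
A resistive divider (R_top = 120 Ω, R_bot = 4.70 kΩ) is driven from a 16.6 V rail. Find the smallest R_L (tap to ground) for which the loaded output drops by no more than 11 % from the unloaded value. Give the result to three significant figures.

R_L(min) ≈ 947 Ω

Output resistance R_th = R_top‖R_bot = (120 × 4700)/4820 = 117.0 Ω.
The fractional drop is R_th/(R_th + R_L); requiring this ≤ 0.110 gives R_L ≥ R_th(1/0.110 − 1) = 117.0 × 8.091 = 947 Ω.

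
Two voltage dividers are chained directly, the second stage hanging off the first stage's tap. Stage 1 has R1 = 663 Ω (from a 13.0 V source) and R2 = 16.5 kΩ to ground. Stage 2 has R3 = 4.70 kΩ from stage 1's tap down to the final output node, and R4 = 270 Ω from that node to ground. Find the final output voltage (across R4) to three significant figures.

V_out ≈ 0.602 V

Stage 2 presents R3+R4 = 4970 Ω as a load on stage 1's tap.
Stage 1's lower leg becomes R2‖(R3+R4) = 3820 Ω, so V_mid = 13.0 × 3820/4483 = 11.08 V.
Stage 2 is itself unloaded: V_out = V_mid × R4/(R3+R4) = 11.08 × 270/4970 = 0.602 V.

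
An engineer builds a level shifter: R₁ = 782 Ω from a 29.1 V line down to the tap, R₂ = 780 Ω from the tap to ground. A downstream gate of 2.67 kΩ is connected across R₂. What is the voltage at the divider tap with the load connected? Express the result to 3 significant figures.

V_out ≈ 12.7 V

The load sits in parallel with R₂: R₂‖R_L = (780 × 2670) / (780 + 2670) = 603.7 Ω.
V_out = 29.1 × 603.7 / (782 + 603.7) = 29.1 × 603.7/1386 = 12.7 V.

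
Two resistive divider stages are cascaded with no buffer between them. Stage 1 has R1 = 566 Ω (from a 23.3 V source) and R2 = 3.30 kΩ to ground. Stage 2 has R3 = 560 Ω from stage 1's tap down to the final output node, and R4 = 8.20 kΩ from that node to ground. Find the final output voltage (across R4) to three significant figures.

Stage 2 presents R3+R4 = 8760 Ω as a load on stage 1's tap.
Stage 1's lower leg becomes R2‖(R3+R4) = 2397 Ω, so V_mid = 23.3 × 2397/2963 = 18.85 V.
Stage 2 is itself unloaded: V_out = V_mid × R4/(R3+R4) = 18.85 × 8200/8760 = 17.6 V.

V_out ≈ 17.6 V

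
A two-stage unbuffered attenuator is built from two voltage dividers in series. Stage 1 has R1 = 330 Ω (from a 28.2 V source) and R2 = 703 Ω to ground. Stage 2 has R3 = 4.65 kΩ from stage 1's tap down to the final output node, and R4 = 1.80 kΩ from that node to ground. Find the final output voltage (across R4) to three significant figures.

Stage 2 presents R3+R4 = 6450 Ω as a load on stage 1's tap.
Stage 1's lower leg becomes R2‖(R3+R4) = 633.9 Ω, so V_mid = 28.2 × 633.9/963.9 = 18.55 V.
Stage 2 is itself unloaded: V_out = V_mid × R4/(R3+R4) = 18.55 × 1800/6450 = 5.18 V.

V_out ≈ 5.18 V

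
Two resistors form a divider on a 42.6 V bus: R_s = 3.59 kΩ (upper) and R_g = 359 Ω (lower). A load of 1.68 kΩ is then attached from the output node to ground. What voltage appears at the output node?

V_out ≈ 3.24 V

The load sits in parallel with R_g: R_g‖R_L = (359 × 1680) / (359 + 1680) = 295.8 Ω.
V_out = 42.6 × 295.8 / (3590 + 295.8) = 42.6 × 295.8/3886 = 3.24 V.
(Unloaded it would have been 3.87 V.)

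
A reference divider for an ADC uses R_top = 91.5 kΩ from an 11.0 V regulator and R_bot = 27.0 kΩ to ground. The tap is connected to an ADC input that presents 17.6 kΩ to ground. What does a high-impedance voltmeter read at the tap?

The load sits in parallel with R_bot: R_bot‖R_L = (27.0 × 17.6) / (27.0 + 17.6) = 10.65 kΩ.
V_out = 11.0 × 10.65 / (91.5 + 10.65) = 11.0 × 10.65/102.2 = 1.15 V.

V_out ≈ 1.15 V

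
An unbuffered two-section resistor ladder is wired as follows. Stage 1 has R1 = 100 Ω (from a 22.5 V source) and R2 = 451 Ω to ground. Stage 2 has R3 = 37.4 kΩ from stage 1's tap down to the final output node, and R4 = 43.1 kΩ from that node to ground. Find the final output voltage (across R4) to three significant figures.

Stage 2 presents R3+R4 = 80500 Ω as a load on stage 1's tap.
Stage 1's lower leg becomes R2‖(R3+R4) = 448.5 Ω, so V_mid = 22.5 × 448.5/548.5 = 18.40 V.
Stage 2 is itself unloaded: V_out = V_mid × R4/(R3+R4) = 18.40 × 43100/80500 = 9.85 V.

V_out ≈ 9.85 V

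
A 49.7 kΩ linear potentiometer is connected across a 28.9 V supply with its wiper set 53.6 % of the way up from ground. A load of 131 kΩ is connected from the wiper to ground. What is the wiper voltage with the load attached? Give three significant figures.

The wiper splits the pot into (1−α)R = 23.06 kΩ above and αR = 26.64 kΩ below.
Lower section ‖ load = 22.14 kΩ.
V_wiper = 28.9 × 22.14/(23.06 + 22.14) = 14.2 V.

V ≈ 14.2 V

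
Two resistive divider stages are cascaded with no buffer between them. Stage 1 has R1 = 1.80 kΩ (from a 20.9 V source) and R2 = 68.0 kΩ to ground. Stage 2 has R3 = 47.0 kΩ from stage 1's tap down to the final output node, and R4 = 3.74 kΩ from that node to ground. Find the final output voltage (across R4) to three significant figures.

Stage 2 presents R3+R4 = 50.74 kΩ as a load on stage 1's tap.
Stage 1's lower leg becomes R2‖(R3+R4) = 29.06 kΩ, so V_mid = 20.9 × 29.06/30.86 = 19.68 V.
Stage 2 is itself unloaded: V_out = V_mid × R4/(R3+R4) = 19.68 × 3.74/50.74 = 1.45 V.

V_out ≈ 1.45 V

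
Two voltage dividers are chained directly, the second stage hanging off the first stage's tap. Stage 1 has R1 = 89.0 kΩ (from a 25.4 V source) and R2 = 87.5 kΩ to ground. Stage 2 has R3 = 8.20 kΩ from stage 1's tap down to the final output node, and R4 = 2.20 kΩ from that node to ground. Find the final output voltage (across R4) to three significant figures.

Stage 2 presents R3+R4 = 10.40 kΩ as a load on stage 1's tap.
Stage 1's lower leg becomes R2‖(R3+R4) = 9.295 kΩ, so V_mid = 25.4 × 9.295/98.30 = 2.402 V.
Stage 2 is itself unloaded: V_out = V_mid × R4/(R3+R4) = 2.402 × 2.20/10.40 = 0.508 V.

V_out ≈ 0.508 V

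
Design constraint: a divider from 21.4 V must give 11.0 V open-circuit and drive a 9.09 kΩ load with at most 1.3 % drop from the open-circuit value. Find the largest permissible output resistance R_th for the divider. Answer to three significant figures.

R_th ≤ 120 Ω

Loading drop = R_th/(R_th + R_L) ≤ 0.0130, so R_th ≤ R_L · ε/(1−ε) = 9.09 kΩ × 0.0130/0.9870 = 120 Ω.
(Any R1, R2 with R2/(R1+R2) = 0.514 and R1‖R2 ≤ 120 Ω will meet the spec.)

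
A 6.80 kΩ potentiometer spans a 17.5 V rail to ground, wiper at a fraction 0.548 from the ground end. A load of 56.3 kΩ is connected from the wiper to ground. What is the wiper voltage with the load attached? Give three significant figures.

The wiper splits the pot into (1−α)R = 3.074 kΩ above and αR = 3.726 kΩ below.
Lower section ‖ load = 3.495 kΩ.
V_wiper = 17.5 × 3.495/(3.074 + 3.495) = 9.31 V.

V ≈ 9.31 V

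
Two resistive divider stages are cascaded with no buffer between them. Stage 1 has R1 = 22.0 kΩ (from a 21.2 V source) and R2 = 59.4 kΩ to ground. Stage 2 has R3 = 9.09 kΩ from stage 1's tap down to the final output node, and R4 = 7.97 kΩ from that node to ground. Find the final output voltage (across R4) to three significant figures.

V_out ≈ 3.72 V

Stage 2 presents R3+R4 = 17.06 kΩ as a load on stage 1's tap.
Stage 1's lower leg becomes R2‖(R3+R4) = 13.25 kΩ, so V_mid = 21.2 × 13.25/35.25 = 7.970 V.
Stage 2 is itself unloaded: V_out = V_mid × R4/(R3+R4) = 7.970 × 7.97/17.06 = 3.72 V.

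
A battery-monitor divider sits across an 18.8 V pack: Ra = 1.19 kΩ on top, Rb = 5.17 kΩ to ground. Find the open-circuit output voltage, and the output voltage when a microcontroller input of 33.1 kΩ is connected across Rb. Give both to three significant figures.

Unloaded: 15.3 V; loaded: 14.8 V

Open-circuit: V = 18.8 × 5.17/(1.19 + 5.17) = 15.3 V.
With the load, Rb becomes Rb‖R_L = 4.472 kΩ, so V = 18.8 × 4.472/5.662 = 14.8 V.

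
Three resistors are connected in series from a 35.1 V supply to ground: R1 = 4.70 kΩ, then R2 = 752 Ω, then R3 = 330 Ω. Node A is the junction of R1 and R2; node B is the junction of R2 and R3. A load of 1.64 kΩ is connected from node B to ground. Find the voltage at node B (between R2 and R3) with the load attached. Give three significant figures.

V ≈ 1.68 V

At node B, R3 is in parallel with the load: R3‖R_L = 274.7 Ω.
Below node A the resistance is R2 + (R3‖R_L) = 1027 Ω, so V_A = 35.1 × 1027/5727 = 6.293 V.
Then V_B = V_A × (R3‖R_L)/(R2 + R3‖R_L) = 6.293 × 274.7/1027 = 1.68 V.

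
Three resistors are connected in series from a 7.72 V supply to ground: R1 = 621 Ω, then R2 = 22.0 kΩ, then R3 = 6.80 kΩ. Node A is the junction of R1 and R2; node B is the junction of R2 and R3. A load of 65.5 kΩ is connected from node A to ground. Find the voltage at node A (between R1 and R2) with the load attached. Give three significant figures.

Below node A the series string R2+R3 = 28800 Ω sits in parallel with the 65500 Ω load: 20000 Ω.
V_A = 7.72 × 20000/(621 + 20000) = 7.49 V.

V ≈ 7.49 V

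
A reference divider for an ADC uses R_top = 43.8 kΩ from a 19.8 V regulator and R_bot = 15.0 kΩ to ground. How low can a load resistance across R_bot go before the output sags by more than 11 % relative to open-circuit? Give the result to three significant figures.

R_L(min) ≈ 90.4 kΩ

Output resistance R_th = R_top‖R_bot = (43.8 × 15.0)/58.80 = 11.17 kΩ.
The fractional drop is R_th/(R_th + R_L); requiring this ≤ 0.110 gives R_L ≥ R_th(1/0.110 − 1) = 11.17 × 8.091 = 90.4 kΩ.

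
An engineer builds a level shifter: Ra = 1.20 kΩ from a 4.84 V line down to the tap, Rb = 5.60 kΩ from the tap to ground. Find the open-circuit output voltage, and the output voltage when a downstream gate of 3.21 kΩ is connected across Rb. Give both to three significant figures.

Open-circuit: V = 4.84 × 5.60/(1.20 + 5.60) = 3.99 V.
With the load, Rb becomes Rb‖R_L = 2.040 kΩ, so V = 4.84 × 2.040/3.240 = 3.05 V.

Unloaded: 3.99 V; loaded: 3.05 V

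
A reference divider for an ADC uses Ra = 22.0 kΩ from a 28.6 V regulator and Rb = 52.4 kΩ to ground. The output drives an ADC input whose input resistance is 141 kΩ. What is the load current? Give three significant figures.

I_L ≈ 0.129 mA

Rb‖R_L = 38.20 kΩ; V_out = 28.6 × 38.20/60.20 = 18.15 V.
I_L = V_out / R_L = 18.15 / 141 kΩ = 0.129 mA.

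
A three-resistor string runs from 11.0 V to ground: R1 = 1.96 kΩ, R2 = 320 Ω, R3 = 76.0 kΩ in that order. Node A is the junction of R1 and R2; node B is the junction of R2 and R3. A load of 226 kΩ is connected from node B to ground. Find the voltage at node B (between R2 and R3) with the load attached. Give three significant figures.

V ≈ 10.6 V

At node B, R3 is in parallel with the load: R3‖R_L = 56870 Ω.
Below node A the resistance is R2 + (R3‖R_L) = 57190 Ω, so V_A = 11.0 × 57190/59150 = 10.64 V.
Then V_B = V_A × (R3‖R_L)/(R2 + R3‖R_L) = 10.64 × 56870/57190 = 10.6 V.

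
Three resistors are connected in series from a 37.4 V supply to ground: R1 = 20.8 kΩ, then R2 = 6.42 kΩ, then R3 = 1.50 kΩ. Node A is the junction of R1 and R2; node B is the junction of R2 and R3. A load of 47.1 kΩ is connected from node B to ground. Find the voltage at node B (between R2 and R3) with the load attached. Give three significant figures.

At node B, R3 is in parallel with the load: R3‖R_L = 1.454 kΩ.
Below node A the resistance is R2 + (R3‖R_L) = 7.874 kΩ, so V_A = 37.4 × 7.874/28.67 = 10.27 V.
Then V_B = V_A × (R3‖R_L)/(R2 + R3‖R_L) = 10.27 × 1.454/7.874 = 1.90 V.

V ≈ 1.90 V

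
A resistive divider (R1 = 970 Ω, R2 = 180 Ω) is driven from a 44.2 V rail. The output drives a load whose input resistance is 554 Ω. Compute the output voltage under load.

The load sits in parallel with R2: R2‖R_L = (180 × 554) / (180 + 554) = 135.9 Ω.
V_out = 44.2 × 135.9 / (970 + 135.9) = 44.2 × 135.9/1106 = 5.43 V.

V_out ≈ 5.43 V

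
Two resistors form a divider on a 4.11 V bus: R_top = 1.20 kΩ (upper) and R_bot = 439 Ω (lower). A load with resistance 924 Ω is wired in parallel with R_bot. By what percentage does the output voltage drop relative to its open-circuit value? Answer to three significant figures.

25.8 %

Unloaded V = 4.11 × 439/1639 = 1.101 V.
Loaded: R_bot‖R_L = 297.6 Ω, giving V = 4.11 × 297.6/1498 = 0.8167 V.
Drop = (1.101 − 0.8167) / 1.101 = 25.8 %.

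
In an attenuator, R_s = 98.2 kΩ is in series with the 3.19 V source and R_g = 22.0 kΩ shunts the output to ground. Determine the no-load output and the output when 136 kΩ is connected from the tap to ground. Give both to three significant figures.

Open-circuit: V = 3.19 × 22.0/(98.2 + 22.0) = 0.584 V.
With the load, R_g becomes R_g‖R_L = 18.94 kΩ, so V = 3.19 × 18.94/117.1 = 0.516 V.

Unloaded: 0.584 V; loaded: 0.516 V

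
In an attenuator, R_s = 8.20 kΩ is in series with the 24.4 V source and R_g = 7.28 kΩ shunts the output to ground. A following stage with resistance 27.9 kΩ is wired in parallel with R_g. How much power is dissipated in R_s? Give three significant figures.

Total resistance from the source is R_s + (R_g‖R_L) = 13.97 kΩ, so I = 24.4/13.97 kΩ = 1.746 mA.
P = I²·R_s = (1.746 mA)² × 8.20 kΩ = 25.0 mW.

P ≈ 25.0 mW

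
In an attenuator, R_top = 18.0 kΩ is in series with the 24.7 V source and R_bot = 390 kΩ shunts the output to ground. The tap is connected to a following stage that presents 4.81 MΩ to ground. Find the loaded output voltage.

V_out ≈ 23.5 V

The load sits in parallel with R_bot: R_bot‖R_L = (390 × 4810) / (390 + 4810) = 360.8 kΩ.
V_out = 24.7 × 360.8 / (18.0 + 360.8) = 24.7 × 360.8/378.8 = 23.5 V.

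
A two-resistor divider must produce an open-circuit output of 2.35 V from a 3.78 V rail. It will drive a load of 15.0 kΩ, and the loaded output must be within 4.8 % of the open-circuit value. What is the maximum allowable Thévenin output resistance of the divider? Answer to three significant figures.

Loading drop = R_th/(R_th + R_L) ≤ 0.0480, so R_th ≤ R_L · ε/(1−ε) = 15.0 kΩ × 0.0480/0.9520 = 756 Ω.

R_th ≤ 756 Ω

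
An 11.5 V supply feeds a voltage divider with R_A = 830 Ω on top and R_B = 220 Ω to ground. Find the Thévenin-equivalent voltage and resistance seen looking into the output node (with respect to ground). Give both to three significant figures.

V_th is the open-circuit tap voltage: 11.5 × 220/(830 + 220) = 2.41 V.
With the supply zeroed, R_A and R_B appear in parallel from the tap: R_th = R_A‖R_B = (830 × 220)/1050 = 174 Ω.

V_th = 2.41 V, R_th = 174 Ω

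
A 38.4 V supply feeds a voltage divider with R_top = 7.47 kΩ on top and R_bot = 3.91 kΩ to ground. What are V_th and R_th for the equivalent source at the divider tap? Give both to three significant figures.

V_th is the open-circuit tap voltage: 38.4 × 3.91/(7.47 + 3.91) = 13.2 V.
With the supply zeroed, R_top and R_bot appear in parallel from the tap: R_th = R_top‖R_bot = (7.47 × 3.91)/11.38 = 2.57 kΩ.

V_th = 13.2 V, R_th = 2.57 kΩ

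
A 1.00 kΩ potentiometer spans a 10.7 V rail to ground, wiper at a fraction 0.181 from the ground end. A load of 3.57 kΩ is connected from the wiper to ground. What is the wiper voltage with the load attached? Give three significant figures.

V ≈ 1.86 V

The wiper splits the pot into (1−α)R = 819.0 Ω above and αR = 181.0 Ω below.
Lower section ‖ load = 172.3 Ω.
V_wiper = 10.7 × 172.3/(819.0 + 172.3) = 1.86 V.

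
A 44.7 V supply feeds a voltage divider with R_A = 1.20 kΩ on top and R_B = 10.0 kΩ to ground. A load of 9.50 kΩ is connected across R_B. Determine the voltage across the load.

V_out ≈ 35.9 V

The load sits in parallel with R_B: R_B‖R_L = (10.0 × 9.50) / (10.0 + 9.50) = 4.872 kΩ.
V_out = 44.7 × 4.872 / (1.20 + 4.872) = 44.7 × 4.872/6.072 = 35.9 V.
(Unloaded it would have been 39.9 V.)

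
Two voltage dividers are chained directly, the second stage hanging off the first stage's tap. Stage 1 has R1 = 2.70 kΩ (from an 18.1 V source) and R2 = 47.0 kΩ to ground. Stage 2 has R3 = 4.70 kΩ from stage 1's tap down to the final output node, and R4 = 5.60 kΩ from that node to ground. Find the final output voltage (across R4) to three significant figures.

Stage 2 presents R3+R4 = 10.30 kΩ as a load on stage 1's tap.
Stage 1's lower leg becomes R2‖(R3+R4) = 8.449 kΩ, so V_mid = 18.1 × 8.449/11.15 = 13.72 V.
Stage 2 is itself unloaded: V_out = V_mid × R4/(R3+R4) = 13.72 × 5.60/10.30 = 7.46 V.

V_out ≈ 7.46 V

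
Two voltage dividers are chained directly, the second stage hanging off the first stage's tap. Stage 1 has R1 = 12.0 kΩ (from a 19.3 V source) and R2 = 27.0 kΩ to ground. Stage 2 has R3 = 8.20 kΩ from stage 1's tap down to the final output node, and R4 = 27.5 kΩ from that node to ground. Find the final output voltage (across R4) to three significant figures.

Stage 2 presents R3+R4 = 35.70 kΩ as a load on stage 1's tap.
Stage 1's lower leg becomes R2‖(R3+R4) = 15.37 kΩ, so V_mid = 19.3 × 15.37/27.37 = 10.84 V.
Stage 2 is itself unloaded: V_out = V_mid × R4/(R3+R4) = 10.84 × 27.5/35.70 = 8.35 V.

V_out ≈ 8.35 V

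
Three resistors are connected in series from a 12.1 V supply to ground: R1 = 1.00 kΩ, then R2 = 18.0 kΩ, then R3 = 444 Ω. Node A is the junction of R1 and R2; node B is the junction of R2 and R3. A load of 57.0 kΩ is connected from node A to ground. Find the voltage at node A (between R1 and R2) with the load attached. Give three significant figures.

Below node A the series string R2+R3 = 18440 Ω sits in parallel with the 57000 Ω load: 13930 Ω.
V_A = 12.1 × 13930/(1000 + 13930) = 11.3 V.

V ≈ 11.3 V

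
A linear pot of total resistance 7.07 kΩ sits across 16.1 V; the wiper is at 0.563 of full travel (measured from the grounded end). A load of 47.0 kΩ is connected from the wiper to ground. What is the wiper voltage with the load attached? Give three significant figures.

The wiper splits the pot into (1−α)R = 3.090 kΩ above and αR = 3.980 kΩ below.
Lower section ‖ load = 3.670 kΩ.
V_wiper = 16.1 × 3.670/(3.090 + 3.670) = 8.74 V.

V ≈ 8.74 V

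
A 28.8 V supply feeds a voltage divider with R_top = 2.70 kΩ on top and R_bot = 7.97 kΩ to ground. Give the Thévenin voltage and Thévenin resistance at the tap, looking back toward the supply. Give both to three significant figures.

V_th is the open-circuit tap voltage: 28.8 × 7.97/(2.70 + 7.97) = 21.5 V.
With the supply zeroed, R_top and R_bot appear in parallel from the tap: R_th = R_top‖R_bot = (2.70 × 7.97)/10.67 = 2.02 kΩ.

V_th = 21.5 V, R_th = 2.02 kΩ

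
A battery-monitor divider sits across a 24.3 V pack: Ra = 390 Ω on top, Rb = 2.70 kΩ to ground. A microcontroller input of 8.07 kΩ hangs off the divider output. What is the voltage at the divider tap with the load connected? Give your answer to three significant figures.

V_out ≈ 20.4 V

The load sits in parallel with Rb: Rb‖R_L = (2700 × 8070) / (2700 + 8070) = 2023 Ω.
V_out = 24.3 × 2023 / (390 + 2023) = 24.3 × 2023/2413 = 20.4 V.
(Unloaded it would have been 21.2 V.)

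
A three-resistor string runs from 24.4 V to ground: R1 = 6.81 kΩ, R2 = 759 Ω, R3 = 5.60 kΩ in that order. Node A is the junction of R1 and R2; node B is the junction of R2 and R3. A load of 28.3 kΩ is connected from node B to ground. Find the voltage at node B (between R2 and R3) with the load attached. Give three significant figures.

At node B, R3 is in parallel with the load: R3‖R_L = 4675 Ω.
Below node A the resistance is R2 + (R3‖R_L) = 5434 Ω, so V_A = 24.4 × 5434/12240 = 10.83 V.
Then V_B = V_A × (R3‖R_L)/(R2 + R3‖R_L) = 10.83 × 4675/5434 = 9.32 V.

V ≈ 9.32 V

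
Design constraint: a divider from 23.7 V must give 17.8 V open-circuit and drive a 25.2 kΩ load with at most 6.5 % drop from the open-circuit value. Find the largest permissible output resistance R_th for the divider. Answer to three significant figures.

Loading drop = R_th/(R_th + R_L) ≤ 0.0650, so R_th ≤ R_L · ε/(1−ε) = 25.2 kΩ × 0.0650/0.9350 = 1.75 kΩ.

R_th ≤ 1.75 kΩ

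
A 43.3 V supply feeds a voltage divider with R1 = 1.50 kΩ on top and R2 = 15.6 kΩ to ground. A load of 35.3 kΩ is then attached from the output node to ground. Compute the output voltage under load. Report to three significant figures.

The load sits in parallel with R2: R2‖R_L = (15.6 × 35.3) / (15.6 + 35.3) = 10.82 kΩ.
V_out = 43.3 × 10.82 / (1.50 + 10.82) = 43.3 × 10.82/12.32 = 38.0 V.
(Unloaded it would have been 39.5 V.)

V_out ≈ 38.0 V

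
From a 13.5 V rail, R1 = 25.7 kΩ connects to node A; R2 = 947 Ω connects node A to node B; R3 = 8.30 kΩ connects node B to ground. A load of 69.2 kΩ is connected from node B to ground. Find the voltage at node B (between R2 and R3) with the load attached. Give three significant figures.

At node B, R3 is in parallel with the load: R3‖R_L = 7411 Ω.
Below node A the resistance is R2 + (R3‖R_L) = 8358 Ω, so V_A = 13.5 × 8358/34060 = 3.313 V.
Then V_B = V_A × (R3‖R_L)/(R2 + R3‖R_L) = 3.313 × 7411/8358 = 2.94 V.

V ≈ 2.94 V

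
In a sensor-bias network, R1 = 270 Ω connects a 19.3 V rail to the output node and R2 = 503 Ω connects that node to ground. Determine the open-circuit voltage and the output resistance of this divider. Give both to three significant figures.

V_th is the open-circuit tap voltage: 19.3 × 503/(270 + 503) = 12.6 V.
With the supply zeroed, R1 and R2 appear in parallel from the tap: R_th = R1‖R2 = (270 × 503)/773.0 = 176 Ω.

V_th = 12.6 V, R_th = 176 Ω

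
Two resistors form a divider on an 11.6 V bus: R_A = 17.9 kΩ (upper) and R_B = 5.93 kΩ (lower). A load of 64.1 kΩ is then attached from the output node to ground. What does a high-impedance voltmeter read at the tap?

V_out ≈ 2.70 V

The load sits in parallel with R_B: R_B‖R_L = (5.93 × 64.1) / (5.93 + 64.1) = 5.428 kΩ.
V_out = 11.6 × 5.428 / (17.9 + 5.428) = 11.6 × 5.428/23.33 = 2.70 V.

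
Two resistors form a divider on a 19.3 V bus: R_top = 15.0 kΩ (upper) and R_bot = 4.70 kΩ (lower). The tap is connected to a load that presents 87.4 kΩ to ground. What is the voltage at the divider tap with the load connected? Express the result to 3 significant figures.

V_out ≈ 4.42 V

The load sits in parallel with R_bot: R_bot‖R_L = (4.70 × 87.4) / (4.70 + 87.4) = 4.460 kΩ.
V_out = 19.3 × 4.460 / (15.0 + 4.460) = 19.3 × 4.460/19.46 = 4.42 V.
(Unloaded it would have been 4.60 V.)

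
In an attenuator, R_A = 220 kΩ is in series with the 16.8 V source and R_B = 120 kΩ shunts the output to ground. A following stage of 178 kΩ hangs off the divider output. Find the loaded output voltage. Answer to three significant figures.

The load sits in parallel with R_B: R_B‖R_L = (120 × 178) / (120 + 178) = 71.68 kΩ.
V_out = 16.8 × 71.68 / (220 + 71.68) = 16.8 × 71.68/291.7 = 4.13 V.
(Unloaded it would have been 5.93 V.)

V_out ≈ 4.13 V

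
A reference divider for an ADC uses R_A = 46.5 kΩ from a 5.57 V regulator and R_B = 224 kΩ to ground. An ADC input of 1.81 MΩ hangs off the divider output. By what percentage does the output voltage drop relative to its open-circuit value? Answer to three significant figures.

The divider's output (Thévenin) resistance is R_A‖R_B = 38.51 kΩ.
Fractional drop under load = R_th/(R_th + R_L) = 38.51 / (38.51 + 1810) = 0.02083.
So the output falls by 2.08 %.

2.08 %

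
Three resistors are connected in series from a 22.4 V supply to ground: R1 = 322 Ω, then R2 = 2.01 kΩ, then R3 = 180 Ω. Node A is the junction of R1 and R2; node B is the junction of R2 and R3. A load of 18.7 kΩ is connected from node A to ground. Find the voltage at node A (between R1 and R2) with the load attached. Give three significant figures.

V ≈ 19.2 V

Below node A the series string R2+R3 = 2190 Ω sits in parallel with the 18700 Ω load: 1960 Ω.
V_A = 22.4 × 1960/(322 + 1960) = 19.2 V.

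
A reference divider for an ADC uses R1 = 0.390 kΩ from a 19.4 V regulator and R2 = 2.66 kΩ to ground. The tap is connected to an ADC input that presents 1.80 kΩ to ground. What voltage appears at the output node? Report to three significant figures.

The load sits in parallel with R2: R2‖R_L = (2660 × 1800) / (2660 + 1800) = 1074 Ω.
V_out = 19.4 × 1074 / (390 + 1074) = 19.4 × 1074/1464 = 14.2 V.

V_out ≈ 14.2 V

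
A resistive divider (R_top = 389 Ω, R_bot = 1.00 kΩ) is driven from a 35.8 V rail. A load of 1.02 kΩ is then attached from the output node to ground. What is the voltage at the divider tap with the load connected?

The load sits in parallel with R_bot: R_bot‖R_L = (1000 × 1020) / (1000 + 1020) = 505.0 Ω.
V_out = 35.8 × 505.0 / (389 + 505.0) = 35.8 × 505.0/894.0 = 20.2 V.

V_out ≈ 20.2 V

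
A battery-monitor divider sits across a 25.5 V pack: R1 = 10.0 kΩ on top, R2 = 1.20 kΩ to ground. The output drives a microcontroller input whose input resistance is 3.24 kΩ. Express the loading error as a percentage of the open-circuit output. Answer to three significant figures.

24.9 %

Unloaded V = 25.5 × 1.20/11.20 = 2.732 V.
Loaded: R2‖R_L = 0.8757 kΩ, giving V = 25.5 × 0.8757/10.88 = 2.053 V.
Drop = (2.732 − 2.053) / 2.732 = 24.9 %.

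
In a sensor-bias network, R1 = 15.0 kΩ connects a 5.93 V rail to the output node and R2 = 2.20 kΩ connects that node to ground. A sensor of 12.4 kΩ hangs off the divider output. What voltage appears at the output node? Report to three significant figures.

The load sits in parallel with R2: R2‖R_L = (2.20 × 12.4) / (2.20 + 12.4) = 1.868 kΩ.
V_out = 5.93 × 1.868 / (15.0 + 1.868) = 5.93 × 1.868/16.87 = 0.657 V.
(Unloaded it would have been 0.758 V.)

V_out ≈ 0.657 V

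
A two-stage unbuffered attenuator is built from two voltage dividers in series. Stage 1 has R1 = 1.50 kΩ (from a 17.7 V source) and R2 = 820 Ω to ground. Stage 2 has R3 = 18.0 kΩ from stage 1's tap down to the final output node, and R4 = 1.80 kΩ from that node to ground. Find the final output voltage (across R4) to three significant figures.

V_out ≈ 0.554 V

Stage 2 presents R3+R4 = 19800 Ω as a load on stage 1's tap.
Stage 1's lower leg becomes R2‖(R3+R4) = 787.4 Ω, so V_mid = 17.7 × 787.4/2287 = 6.093 V.
Stage 2 is itself unloaded: V_out = V_mid × R4/(R3+R4) = 6.093 × 1800/19800 = 0.554 V.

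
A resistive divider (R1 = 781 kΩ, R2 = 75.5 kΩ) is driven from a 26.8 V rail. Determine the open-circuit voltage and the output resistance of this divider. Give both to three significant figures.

V_th is the open-circuit tap voltage: 26.8 × 75.5/(781 + 75.5) = 2.36 V.
With the supply zeroed, R1 and R2 appear in parallel from the tap: R_th = R1‖R2 = (781 × 75.5)/856.5 = 68.8 kΩ.

V_th = 2.36 V, R_th = 68.8 kΩ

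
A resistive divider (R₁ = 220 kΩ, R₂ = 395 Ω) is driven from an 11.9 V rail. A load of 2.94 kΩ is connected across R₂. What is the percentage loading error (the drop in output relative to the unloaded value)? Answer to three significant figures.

11.8 %

Unloaded V = 11.9 × 395/220400 = 0.021328 V.
Loaded: R₂‖R_L = 348.2 Ω, giving V = 11.9 × 348.2/220300 = 0.018806 V.
Drop = (0.021328 − 0.018806) / 0.021328 = 11.8 %.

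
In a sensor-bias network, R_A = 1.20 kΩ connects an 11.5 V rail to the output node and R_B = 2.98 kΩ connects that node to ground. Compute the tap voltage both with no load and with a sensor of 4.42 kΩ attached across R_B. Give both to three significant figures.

Unloaded: 8.20 V; loaded: 6.87 V

Open-circuit: V = 11.5 × 2.98/(1.20 + 2.98) = 8.20 V.
With the load, R_B becomes R_B‖R_L = 1.780 kΩ, so V = 11.5 × 1.780/2.980 = 6.87 V.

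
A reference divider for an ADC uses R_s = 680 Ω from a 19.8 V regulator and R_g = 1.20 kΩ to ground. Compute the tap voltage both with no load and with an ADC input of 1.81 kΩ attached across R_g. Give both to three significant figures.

Unloaded: 12.6 V; loaded: 10.2 V

Open-circuit: V = 19.8 × 1200/(680 + 1200) = 12.6 V.
With the load, R_g becomes R_g‖R_L = 721.6 Ω, so V = 19.8 × 721.6/1402 = 10.2 V.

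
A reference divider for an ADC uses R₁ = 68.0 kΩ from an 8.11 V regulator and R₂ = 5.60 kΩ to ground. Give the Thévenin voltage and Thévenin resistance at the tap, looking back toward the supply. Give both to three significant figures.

V_th = 0.617 V, R_th = 5.17 kΩ

V_th is the open-circuit tap voltage: 8.11 × 5.60/(68.0 + 5.60) = 0.617 V.
With the supply zeroed, R₁ and R₂ appear in parallel from the tap: R_th = R₁‖R₂ = (68.0 × 5.60)/73.60 = 5.17 kΩ.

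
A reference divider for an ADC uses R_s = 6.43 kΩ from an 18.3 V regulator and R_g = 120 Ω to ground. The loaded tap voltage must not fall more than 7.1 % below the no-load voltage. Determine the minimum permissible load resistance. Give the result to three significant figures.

Output resistance R_th = R_s‖R_g = (6430 × 120)/6550 = 117.8 Ω.
The fractional drop is R_th/(R_th + R_L); requiring this ≤ 0.0710 gives R_L ≥ R_th(1/0.0710 − 1) = 117.8 × 13.08 = 1.54 kΩ.

R_L(min) ≈ 1.54 kΩ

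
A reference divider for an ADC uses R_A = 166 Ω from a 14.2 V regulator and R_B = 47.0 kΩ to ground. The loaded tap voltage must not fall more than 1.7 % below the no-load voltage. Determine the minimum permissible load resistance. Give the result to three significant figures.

R_L(min) ≈ 9.56 kΩ

Output resistance R_th = R_A‖R_B = (166 × 47000)/47170 = 165.4 Ω.
The fractional drop is R_th/(R_th + R_L); requiring this ≤ 0.0170 gives R_L ≥ R_th(1/0.0170 − 1) = 165.4 × 57.82 = 9.56 kΩ.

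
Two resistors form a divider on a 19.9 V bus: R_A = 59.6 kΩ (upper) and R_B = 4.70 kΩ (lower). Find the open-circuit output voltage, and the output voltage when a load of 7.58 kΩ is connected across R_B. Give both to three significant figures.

Open-circuit: V = 19.9 × 4.70/(59.6 + 4.70) = 1.45 V.
With the load, R_B becomes R_B‖R_L = 2.901 kΩ, so V = 19.9 × 2.901/62.50 = 0.924 V.

Unloaded: 1.45 V; loaded: 0.924 V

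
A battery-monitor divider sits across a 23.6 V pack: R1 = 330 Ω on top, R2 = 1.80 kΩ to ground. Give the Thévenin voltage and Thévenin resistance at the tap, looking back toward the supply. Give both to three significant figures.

V_th = 19.9 V, R_th = 279 Ω

V_th is the open-circuit tap voltage: 23.6 × 1800/(330 + 1800) = 19.9 V.
With the supply zeroed, R1 and R2 appear in parallel from the tap: R_th = R1‖R2 = (330 × 1800)/2130 = 279 Ω.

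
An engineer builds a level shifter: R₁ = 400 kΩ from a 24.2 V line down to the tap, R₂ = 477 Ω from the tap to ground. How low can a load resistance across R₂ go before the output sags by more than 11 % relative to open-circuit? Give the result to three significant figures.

Output resistance R_th = R₁‖R₂ = (400000 × 477)/400500 = 476.4 Ω.
The fractional drop is R_th/(R_th + R_L); requiring this ≤ 0.110 gives R_L ≥ R_th(1/0.110 − 1) = 476.4 × 8.091 = 3.85 kΩ.

R_L(min) ≈ 3.85 kΩ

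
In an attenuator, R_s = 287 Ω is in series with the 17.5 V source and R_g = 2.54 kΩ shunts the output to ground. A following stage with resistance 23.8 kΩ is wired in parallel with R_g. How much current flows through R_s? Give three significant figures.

I ≈ 6.78 mA

R_g‖R_L = 2295 Ω, so the source sees R_s + R_g‖R_L = 2582 Ω.
I = 17.5 V / 2582 Ω = 6.78 mA.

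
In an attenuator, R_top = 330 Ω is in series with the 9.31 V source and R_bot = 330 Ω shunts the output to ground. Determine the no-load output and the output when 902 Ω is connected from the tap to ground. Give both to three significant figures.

Unloaded: 4.66 V; loaded: 3.94 V

Open-circuit: V = 9.31 × 330/(330 + 330) = 4.66 V.
With the load, R_bot becomes R_bot‖R_L = 241.6 Ω, so V = 9.31 × 241.6/571.6 = 3.94 V.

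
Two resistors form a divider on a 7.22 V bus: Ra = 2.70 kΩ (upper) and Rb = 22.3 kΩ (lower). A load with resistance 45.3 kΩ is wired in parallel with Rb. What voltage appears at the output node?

The load sits in parallel with Rb: Rb‖R_L = (22.3 × 45.3) / (22.3 + 45.3) = 14.94 kΩ.
V_out = 7.22 × 14.94 / (2.70 + 14.94) = 7.22 × 14.94/17.64 = 6.12 V.

V_out ≈ 6.12 V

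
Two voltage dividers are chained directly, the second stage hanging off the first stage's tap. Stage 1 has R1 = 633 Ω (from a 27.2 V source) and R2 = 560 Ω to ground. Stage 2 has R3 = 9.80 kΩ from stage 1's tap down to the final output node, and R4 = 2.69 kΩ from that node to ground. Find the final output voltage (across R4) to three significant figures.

V_out ≈ 2.69 V

Stage 2 presents R3+R4 = 12490 Ω as a load on stage 1's tap.
Stage 1's lower leg becomes R2‖(R3+R4) = 536.0 Ω, so V_mid = 27.2 × 536.0/1169 = 12.47 V.
Stage 2 is itself unloaded: V_out = V_mid × R4/(R3+R4) = 12.47 × 2690/12490 = 2.69 V.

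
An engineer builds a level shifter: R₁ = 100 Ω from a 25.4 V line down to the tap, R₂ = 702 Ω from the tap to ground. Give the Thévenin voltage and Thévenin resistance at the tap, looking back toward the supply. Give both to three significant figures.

V_th is the open-circuit tap voltage: 25.4 × 702/(100 + 702) = 22.2 V.
With the supply zeroed, R₁ and R₂ appear in parallel from the tap: R_th = R₁‖R₂ = (100 × 702)/802.0 = 87.5 Ω.

V_th = 22.2 V, R_th = 87.5 Ω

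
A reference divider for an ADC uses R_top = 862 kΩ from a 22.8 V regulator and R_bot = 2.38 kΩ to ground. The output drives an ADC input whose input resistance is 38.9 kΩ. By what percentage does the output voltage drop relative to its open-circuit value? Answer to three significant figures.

5.75 %

The divider's output (Thévenin) resistance is R_top‖R_bot = 2.373 kΩ.
Fractional drop under load = R_th/(R_th + R_L) = 2.373 / (2.373 + 38.9) = 0.05751.
So the output falls by 5.75 %.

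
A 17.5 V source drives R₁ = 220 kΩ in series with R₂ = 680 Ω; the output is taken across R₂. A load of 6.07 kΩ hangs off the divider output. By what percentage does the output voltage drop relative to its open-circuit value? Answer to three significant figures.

10.0 %

The divider's output (Thévenin) resistance is R₁‖R₂ = 677.9 Ω.
Fractional drop under load = R_th/(R_th + R_L) = 677.9 / (677.9 + 6070) = 0.1005.
So the output falls by 10.0 %.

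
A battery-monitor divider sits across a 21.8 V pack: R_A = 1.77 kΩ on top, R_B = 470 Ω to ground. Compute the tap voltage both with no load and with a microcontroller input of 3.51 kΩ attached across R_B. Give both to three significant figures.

Open-circuit: V = 21.8 × 470/(1770 + 470) = 4.57 V.
With the load, R_B becomes R_B‖R_L = 414.5 Ω, so V = 21.8 × 414.5/2184 = 4.14 V.

Unloaded: 4.57 V; loaded: 4.14 V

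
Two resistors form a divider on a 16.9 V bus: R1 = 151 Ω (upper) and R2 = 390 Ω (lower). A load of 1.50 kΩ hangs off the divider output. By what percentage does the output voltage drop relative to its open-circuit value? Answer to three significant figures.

6.77 %

The divider's output (Thévenin) resistance is R1‖R2 = 108.9 Ω.
Fractional drop under load = R_th/(R_th + R_L) = 108.9 / (108.9 + 1500) = 0.06766.
So the output falls by 6.77 %.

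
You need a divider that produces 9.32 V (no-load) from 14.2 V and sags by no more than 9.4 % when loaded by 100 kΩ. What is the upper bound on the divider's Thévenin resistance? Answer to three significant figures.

R_th ≤ 10.4 kΩ

Loading drop = R_th/(R_th + R_L) ≤ 0.0940, so R_th ≤ R_L · ε/(1−ε) = 100 kΩ × 0.0940/0.9060 = 10.4 kΩ.
(Any R1, R2 with R2/(R1+R2) = 0.656 and R1‖R2 ≤ 10.4 kΩ will meet the spec.)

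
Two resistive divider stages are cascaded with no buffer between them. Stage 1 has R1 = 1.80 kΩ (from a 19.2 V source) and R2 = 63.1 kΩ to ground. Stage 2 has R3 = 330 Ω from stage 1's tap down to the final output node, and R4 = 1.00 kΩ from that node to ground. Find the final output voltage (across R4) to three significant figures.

V_out ≈ 6.06 V

Stage 2 presents R3+R4 = 1330 Ω as a load on stage 1's tap.
Stage 1's lower leg becomes R2‖(R3+R4) = 1303 Ω, so V_mid = 19.2 × 1303/3103 = 8.061 V.
Stage 2 is itself unloaded: V_out = V_mid × R4/(R3+R4) = 8.061 × 1000/1330 = 6.06 V.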